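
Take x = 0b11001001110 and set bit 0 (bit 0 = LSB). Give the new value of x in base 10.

1615

x = 11001001110
bit 0 is currently 0; set it via x | (1 << 0) = x | 1
→ 11001001111 = 1615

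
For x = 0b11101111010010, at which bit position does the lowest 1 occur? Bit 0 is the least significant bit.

1

0b11101111010010 = 11101111010010
Trailing zeros: 1, so the lowest set bit is bit 1 (value 2).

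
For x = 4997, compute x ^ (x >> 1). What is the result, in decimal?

6727

x = 1001110000101 = 4997
x>>1 = 0100111000010
XOR  = 1101001000111 = 6727
(x ^ (x >> 1) gives the standard binary-reflected Gray code of x.)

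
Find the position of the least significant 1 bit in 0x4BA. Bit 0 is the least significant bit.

1

0x4BA = 10010111010
Trailing zeros: 1, so the lowest set bit is bit 1 (value 2).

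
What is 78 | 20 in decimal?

78 = 1001110
20 = 0010100
 OR → 1011110 = 94

94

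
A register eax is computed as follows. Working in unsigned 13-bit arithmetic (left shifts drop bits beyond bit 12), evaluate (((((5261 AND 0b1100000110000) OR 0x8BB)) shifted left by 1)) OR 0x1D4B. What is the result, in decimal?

5261 = 1010010001101
0b1100000110000 = 1100000110000
→ AND → 1000000000000 = 4096
0x8BB = 0100010111011
→ OR → 1100010111011 = 6331
→ shifted left by 1 (mod 2^13) → 1000101110110 = 4470
0x1D4B = 1110101001011
→ OR → 1110101111111 = 7551

7551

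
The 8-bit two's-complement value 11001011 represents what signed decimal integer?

-53

pattern = 11001011 (MSB is 1 ⇒ negative)
Invert: 00110100, add 1 → 00110101 = 53, so the value is -53.
(Equivalently: 203 - 2^8 = 203 - 256 = -53.)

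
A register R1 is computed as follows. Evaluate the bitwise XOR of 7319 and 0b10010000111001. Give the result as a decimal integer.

7319 = 01110010010111
b = 10010000111001
XOR → 11100010101110 = 14510

14510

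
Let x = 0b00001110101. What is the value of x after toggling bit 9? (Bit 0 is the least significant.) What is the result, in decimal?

x = 00001110101
bit 9 is currently 0; toggle it via x ^ (1 << 9) = x ^ 512
→ 01001110101 = 629

629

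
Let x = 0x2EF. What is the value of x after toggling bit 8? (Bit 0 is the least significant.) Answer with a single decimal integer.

1007

x = 001011101111
bit 8 is currently 0; toggle it via x ^ (1 << 8) = x ^ 256
→ 001111101111 = 1007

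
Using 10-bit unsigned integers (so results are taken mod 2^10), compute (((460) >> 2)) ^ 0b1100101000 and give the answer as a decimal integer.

460 = 0111001100
→ >> 2 → 0001110011 = 115
0b1100101000 = 1100101000
→ ^ → 1101011011 = 859

859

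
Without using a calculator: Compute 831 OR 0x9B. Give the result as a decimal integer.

831 = 1100111111
0x9B = 0010011011
 OR → 1110111111 = 959

959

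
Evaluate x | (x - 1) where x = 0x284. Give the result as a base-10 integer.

647

x = 1010000100 = 644
x - 1 = 1010000011
OR    = 1010000111 = 647
(x | (x - 1) sets all bits below the lowest set bit.)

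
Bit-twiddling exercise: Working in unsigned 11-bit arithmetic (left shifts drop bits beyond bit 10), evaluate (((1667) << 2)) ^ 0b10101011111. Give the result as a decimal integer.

1875

1667 = 11010000011
→ << 2 (mod 2^11) → 01000001100 = 524
0b10101011111 = 10101011111
→ ^ → 11101010011 = 1875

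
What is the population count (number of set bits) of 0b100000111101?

n = 100000111101
Count the 1s: 1 + 1 + 1 + 1 + 1 + 1 = 6

6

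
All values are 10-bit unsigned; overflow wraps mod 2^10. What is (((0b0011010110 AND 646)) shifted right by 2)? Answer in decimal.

0b0011010110 = 0011010110
646 = 1010000110
→ AND → 0010000110 = 134
→ shifted right by 2 → 0000100001 = 33

33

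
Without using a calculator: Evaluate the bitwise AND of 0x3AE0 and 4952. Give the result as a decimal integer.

4672

0x3AE0 = 11101011100000
4952 = 01001101011000
AND → 01001001000000 = 4672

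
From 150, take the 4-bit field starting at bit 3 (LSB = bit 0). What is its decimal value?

v = 10010110
Shift right by 3: 10010
Mask low 4 bits: 0010 = 2

2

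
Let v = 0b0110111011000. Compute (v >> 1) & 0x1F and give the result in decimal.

12

v = 0110111011000
Shift right by 1: 011011101100
Mask low 5 bits: 01100 = 12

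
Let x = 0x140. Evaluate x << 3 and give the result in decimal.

0x140 = 000101000000
shift left by 3 → 101000000000 = 2560
(equivalently, 320 × 2^3 = 320 × 8)

2560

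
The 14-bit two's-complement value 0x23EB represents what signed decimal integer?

pattern = 10001111101011 (MSB is 1 ⇒ negative)
Invert: 01110000010100, add 1 → 01110000010101 = 7189, so the value is -7189.
(Equivalently: 9195 - 2^14 = 9195 - 16384 = -7189.)

-7189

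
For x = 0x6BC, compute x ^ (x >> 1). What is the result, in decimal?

1506

x = 11010111100 = 1724
x>>1 = 01101011110
XOR  = 10111100010 = 1506
(x ^ (x >> 1) gives the standard binary-reflected Gray code of x.)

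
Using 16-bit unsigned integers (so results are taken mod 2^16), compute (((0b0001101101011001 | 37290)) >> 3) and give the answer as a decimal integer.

4991

0b0001101101011001 = 0001101101011001
37290 = 1001000110101010
→ | → 1001101111111011 = 39931
→ >> 3 → 0001001101111111 = 4991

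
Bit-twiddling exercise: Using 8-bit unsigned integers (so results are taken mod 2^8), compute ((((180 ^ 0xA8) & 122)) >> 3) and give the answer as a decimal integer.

3

180 = 10110100
0xA8 = 10101000
→ ^ → 00011100 = 28
122 = 01111010
→ & → 00011000 = 24
→ >> 3 → 00000011 = 3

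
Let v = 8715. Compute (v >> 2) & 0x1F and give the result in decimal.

2

v = 010001000001011
Shift right by 2: 0100010000010
Mask low 5 bits: 00010 = 2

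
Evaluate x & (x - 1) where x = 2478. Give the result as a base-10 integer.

x = 100110101110 = 2478
x - 1 = 100110101101
AND   = 100110101100 = 2476
(x & (x - 1) clears the lowest set bit of x.)

2476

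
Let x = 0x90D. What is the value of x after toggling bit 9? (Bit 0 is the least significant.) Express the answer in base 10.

x = 100100001101
bit 9 is currently 0; toggle it via x ^ (1 << 9) = x ^ 512
→ 101100001101 = 2829

2829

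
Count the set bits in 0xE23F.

0xE23F = 1110001000111111
Count the 1s: 1 + 1 + 1 + 1 + 1 + 1 + 1 + 1 + 1 + 1 = 10

10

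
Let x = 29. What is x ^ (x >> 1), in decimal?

x = 11101 = 29
x>>1 = 01110
XOR  = 10011 = 19
(x ^ (x >> 1) gives the standard binary-reflected Gray code of x.)

19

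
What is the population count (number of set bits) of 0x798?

0x798 = 11110011000
Count the 1s: 1 + 1 + 1 + 1 + 1 + 1 = 6

6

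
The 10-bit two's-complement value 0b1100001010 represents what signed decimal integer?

pattern = 1100001010 (MSB is 1 ⇒ negative)
Invert: 0011110101, add 1 → 0011110110 = 246, so the value is -246.
(Equivalently: 778 - 2^10 = 778 - 1024 = -246.)

-246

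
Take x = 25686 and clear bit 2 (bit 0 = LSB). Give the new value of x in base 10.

x = 110010001010110
bit 2 is currently 1; clear it via x & ~(1 << 2) = x & ~4
→ 110010001010010 = 25682

25682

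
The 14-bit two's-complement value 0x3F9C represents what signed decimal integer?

pattern = 11111110011100 (MSB is 1 ⇒ negative)
Invert: 00000001100011, add 1 → 00000001100100 = 100, so the value is -100.
(Equivalently: 16284 - 2^14 = 16284 - 16384 = -100.)

-100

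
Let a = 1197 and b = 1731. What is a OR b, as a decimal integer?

1197 = 10010101101
1731 = 11011000011
 OR → 11011101111 = 1775

1775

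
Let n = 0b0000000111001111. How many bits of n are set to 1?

7

n = 111001111
Count the 1s: 1 + 1 + 1 + 1 + 1 + 1 + 1 = 7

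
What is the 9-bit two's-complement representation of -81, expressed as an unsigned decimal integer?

431

81 in 9 bits: 001010001
Invert: 110101110
Add 1:  110101111 = 431
(Check: 2^9 - 81 = 512 - 81 = 431.)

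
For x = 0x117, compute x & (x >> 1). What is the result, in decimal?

x = 100010111 = 279
x>>1 = 010001011
AND  = 000000011 = 3
(x & (x >> 1) has a 1 wherever x has two consecutive 1 bits.)

3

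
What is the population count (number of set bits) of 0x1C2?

4

0x1C2 = 111000010
Count the 1s: 1 + 1 + 1 + 1 = 4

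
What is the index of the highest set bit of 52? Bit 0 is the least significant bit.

52 = 110100
The topmost 1 is at position 5 (since 2^5 = 32 ≤ 52 < 64).

5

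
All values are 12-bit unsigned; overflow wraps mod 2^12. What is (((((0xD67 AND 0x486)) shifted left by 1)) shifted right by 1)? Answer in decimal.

1030

0xD67 = 110101100111
0x486 = 010010000110
→ AND → 010000000110 = 1030
→ shifted left by 1 (mod 2^12) → 100000001100 = 2060
→ shifted right by 1 → 010000000110 = 1030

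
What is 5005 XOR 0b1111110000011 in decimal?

5005 = 1001110001101
b = 1111110000011
XOR → 0110000001110 = 3086

3086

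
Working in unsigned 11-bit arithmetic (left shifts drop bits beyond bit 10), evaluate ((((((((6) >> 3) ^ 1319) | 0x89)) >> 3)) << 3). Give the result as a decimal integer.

6 = 00000000110
→ >> 3 → 00000000000 = 0
1319 = 10100100111
→ ^ → 10100100111 = 1319
0x89 = 00010001001
→ | → 10110101111 = 1455
→ >> 3 → 00010110101 = 181
→ << 3 (mod 2^11) → 10110101000 = 1448

1448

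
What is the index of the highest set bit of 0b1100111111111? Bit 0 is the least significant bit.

0b1100111111111 = 1100111111111
The topmost 1 is at position 12 (since 2^12 = 4096 ≤ 6655 < 8192).

12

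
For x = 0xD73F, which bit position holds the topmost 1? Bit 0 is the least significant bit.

15

0xD73F = 1101011100111111
The topmost 1 is at position 15 (since 2^15 = 32768 ≤ 55103 < 65536).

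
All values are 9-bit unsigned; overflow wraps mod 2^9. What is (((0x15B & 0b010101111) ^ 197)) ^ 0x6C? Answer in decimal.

162

0x15B = 101011011
0b010101111 = 010101111
→ & → 000001011 = 11
197 = 011000101
→ ^ → 011001110 = 206
0x6C = 001101100
→ ^ → 010100010 = 162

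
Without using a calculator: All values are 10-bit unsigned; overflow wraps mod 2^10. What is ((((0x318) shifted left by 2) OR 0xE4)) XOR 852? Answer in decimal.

944

0x318 = 1100011000
→ shifted left by 2 (mod 2^10) → 0001100000 = 96
0xE4 = 0011100100
→ OR → 0011100100 = 228
852 = 1101010100
→ XOR → 1110110000 = 944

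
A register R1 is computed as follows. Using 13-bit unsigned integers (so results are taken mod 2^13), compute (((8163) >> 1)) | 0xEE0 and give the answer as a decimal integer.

8163 = 1111111100011
→ >> 1 → 0111111110001 = 4081
0xEE0 = 0111011100000
→ | → 0111111110001 = 4081

4081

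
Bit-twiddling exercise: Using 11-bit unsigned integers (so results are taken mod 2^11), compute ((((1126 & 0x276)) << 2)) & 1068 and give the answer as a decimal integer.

1126 = 10001100110
0x276 = 01001110110
→ & → 00001100110 = 102
→ << 2 (mod 2^11) → 00110011000 = 408
1068 = 10000101100
→ & → 00000001000 = 8

8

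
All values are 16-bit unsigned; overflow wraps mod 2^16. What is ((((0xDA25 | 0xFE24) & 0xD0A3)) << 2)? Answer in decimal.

0xDA25 = 1101101000100101
0xFE24 = 1111111000100100
→ | → 1111111000100101 = 65061
0xD0A3 = 1101000010100011
→ & → 1101000000100001 = 53281
→ << 2 (mod 2^16) → 0100000010000100 = 16516

16516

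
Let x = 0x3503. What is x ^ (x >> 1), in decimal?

12162

x = 11010100000011 = 13571
x>>1 = 01101010000001
XOR  = 10111110000010 = 12162
(x ^ (x >> 1) gives the standard binary-reflected Gray code of x.)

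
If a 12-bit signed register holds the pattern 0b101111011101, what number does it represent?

-1059

pattern = 101111011101 (MSB is 1 ⇒ negative)
Invert: 010000100010, add 1 → 010000100011 = 1059, so the value is -1059.
(Equivalently: 3037 - 2^12 = 3037 - 4096 = -1059.)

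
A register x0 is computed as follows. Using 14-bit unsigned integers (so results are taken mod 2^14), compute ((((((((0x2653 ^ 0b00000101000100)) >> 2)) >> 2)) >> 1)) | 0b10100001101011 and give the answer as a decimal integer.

0x2653 = 10011001010011
0b00000101000100 = 00000101000100
→ ^ → 10011100010111 = 10007
→ >> 2 → 00100111000101 = 2501
→ >> 2 → 00001001110001 = 625
→ >> 1 → 00000100111000 = 312
0b10100001101011 = 10100001101011
→ | → 10100101111011 = 10619

10619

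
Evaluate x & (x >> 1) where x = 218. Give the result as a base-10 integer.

x = 11011010 = 218
x>>1 = 01101101
AND  = 01001000 = 72
(x & (x >> 1) has a 1 wherever x has two consecutive 1 bits.)

72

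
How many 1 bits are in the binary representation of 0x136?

0x136 = 100110110
Count the 1s: 1 + 1 + 1 + 1 + 1 = 5

5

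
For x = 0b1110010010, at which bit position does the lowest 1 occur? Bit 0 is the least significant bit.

1

0b1110010010 = 1110010010
Trailing zeros: 1, so the lowest set bit is bit 1 (value 2).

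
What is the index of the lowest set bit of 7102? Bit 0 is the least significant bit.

1

7102 = 1101110111110
Trailing zeros: 1, so the lowest set bit is bit 1 (value 2).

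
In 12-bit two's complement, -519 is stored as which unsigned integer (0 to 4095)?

3577

519 in 12 bits: 001000000111
Invert: 110111111000
Add 1:  110111111001 = 3577
(Check: 2^12 - 519 = 4096 - 519 = 3577.)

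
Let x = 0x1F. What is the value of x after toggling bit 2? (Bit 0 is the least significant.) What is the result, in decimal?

27

x = 0000011111
bit 2 is currently 1; toggle it via x ^ (1 << 2) = x ^ 4
→ 0000011011 = 27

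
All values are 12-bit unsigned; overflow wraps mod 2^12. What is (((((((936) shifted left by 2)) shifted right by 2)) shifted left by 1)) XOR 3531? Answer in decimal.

936 = 001110101000
→ shifted left by 2 (mod 2^12) → 111010100000 = 3744
→ shifted right by 2 → 001110101000 = 936
→ shifted left by 1 (mod 2^12) → 011101010000 = 1872
3531 = 110111001011
→ XOR → 101010011011 = 2715

2715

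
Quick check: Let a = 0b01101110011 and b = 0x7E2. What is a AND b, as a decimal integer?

a = 01101110011
0x7E2 = 11111100010
AND → 01101100010 = 866

866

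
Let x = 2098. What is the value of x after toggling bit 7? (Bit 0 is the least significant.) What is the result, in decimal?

x = 100000110010
bit 7 is currently 0; toggle it via x ^ (1 << 7) = x ^ 128
→ 100010110010 = 2226

2226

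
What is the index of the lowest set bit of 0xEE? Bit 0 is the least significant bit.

1

0xEE = 11101110
Trailing zeros: 1, so the lowest set bit is bit 1 (value 2).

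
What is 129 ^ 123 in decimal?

250

129 = 10000001
123 = 01111011
XOR → 11111010 = 250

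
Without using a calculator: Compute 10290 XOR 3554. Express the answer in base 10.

10290 = 10100000110010
3554 = 00110111100010
XOR → 10010111010000 = 9680

9680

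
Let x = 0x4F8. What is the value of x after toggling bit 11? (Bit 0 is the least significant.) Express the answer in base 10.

3320

x = 010011111000
bit 11 is currently 0; toggle it via x ^ (1 << 11) = x ^ 2048
→ 110011111000 = 3320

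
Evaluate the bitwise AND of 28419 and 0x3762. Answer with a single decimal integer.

28419 = 110111100000011
0x3762 = 011011101100010
AND → 010011100000010 = 9986

9986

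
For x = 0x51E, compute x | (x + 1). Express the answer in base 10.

x = 10100011110 = 1310
x + 1 = 10100011111
OR    = 10100011111 = 1311
(x | (x + 1) sets the lowest cleared bit.)

1311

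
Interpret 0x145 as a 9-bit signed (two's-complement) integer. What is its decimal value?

-187

pattern = 101000101 (MSB is 1 ⇒ negative)
Invert: 010111010, add 1 → 010111011 = 187, so the value is -187.
(Equivalently: 325 - 2^9 = 325 - 512 = -187.)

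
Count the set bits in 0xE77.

9

0xE77 = 111001110111
Count the 1s: 1 + 1 + 1 + 1 + 1 + 1 + 1 + 1 + 1 = 9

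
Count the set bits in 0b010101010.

n = 10101010
Count the 1s: 1 + 1 + 1 + 1 = 4

4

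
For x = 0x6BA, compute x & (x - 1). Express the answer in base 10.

1720

x = 11010111010 = 1722
x - 1 = 11010111001
AND   = 11010111000 = 1720
(x & (x - 1) clears the lowest set bit of x.)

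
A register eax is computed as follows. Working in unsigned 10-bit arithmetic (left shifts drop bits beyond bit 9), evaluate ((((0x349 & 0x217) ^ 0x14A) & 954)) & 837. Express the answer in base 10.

768

0x349 = 1101001001
0x217 = 1000010111
→ & → 1000000001 = 513
0x14A = 0101001010
→ ^ → 1101001011 = 843
954 = 1110111010
→ & → 1100001010 = 778
837 = 1101000101
→ & → 1100000000 = 768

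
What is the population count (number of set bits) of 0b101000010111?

6

n = 101000010111
Count the 1s: 1 + 1 + 1 + 1 + 1 + 1 = 6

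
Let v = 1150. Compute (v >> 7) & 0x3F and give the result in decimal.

v = 0010001111110
Shift right by 7: 001000
Mask low 6 bits: 001000 = 8

8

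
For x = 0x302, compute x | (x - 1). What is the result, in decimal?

771

x = 1100000010 = 770
x - 1 = 1100000001
OR    = 1100000011 = 771
(x | (x - 1) sets all bits below the lowest set bit.)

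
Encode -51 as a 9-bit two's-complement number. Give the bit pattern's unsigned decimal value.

461

51 in 9 bits: 000110011
Invert: 111001100
Add 1:  111001101 = 461
(Check: 2^9 - 51 = 512 - 51 = 461.)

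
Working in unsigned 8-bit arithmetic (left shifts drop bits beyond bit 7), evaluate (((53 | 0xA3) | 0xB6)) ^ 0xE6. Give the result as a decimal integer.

53 = 00110101
0xA3 = 10100011
→ | → 10110111 = 183
0xB6 = 10110110
→ | → 10110111 = 183
0xE6 = 11100110
→ ^ → 01010001 = 81

81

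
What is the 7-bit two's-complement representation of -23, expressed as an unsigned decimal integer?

105

23 in 7 bits: 0010111
Invert: 1101000
Add 1:  1101001 = 105
(Check: 2^7 - 23 = 128 - 23 = 105.)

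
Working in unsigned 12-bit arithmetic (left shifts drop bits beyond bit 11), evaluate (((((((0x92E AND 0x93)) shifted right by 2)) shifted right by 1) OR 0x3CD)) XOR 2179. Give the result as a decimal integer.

2894

0x92E = 100100101110
0x93 = 000010010011
→ AND → 000000000010 = 2
→ shifted right by 2 → 000000000000 = 0
→ shifted right by 1 → 000000000000 = 0
0x3CD = 001111001101
→ OR → 001111001101 = 973
2179 = 100010000011
→ XOR → 101101001110 = 2894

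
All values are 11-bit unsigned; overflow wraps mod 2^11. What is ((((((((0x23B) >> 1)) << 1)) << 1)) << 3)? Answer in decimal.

928

0x23B = 01000111011
→ >> 1 → 00100011101 = 285
→ << 1 (mod 2^11) → 01000111010 = 570
→ << 1 (mod 2^11) → 10001110100 = 1140
→ << 3 (mod 2^11) → 01110100000 = 928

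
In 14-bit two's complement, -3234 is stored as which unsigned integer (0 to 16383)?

13150

3234 in 14 bits: 00110010100010
Invert: 11001101011101
Add 1:  11001101011110 = 13150
(Check: 2^14 - 3234 = 16384 - 3234 = 13150.)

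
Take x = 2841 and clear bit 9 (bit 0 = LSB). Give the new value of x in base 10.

x = 101100011001
bit 9 is currently 1; clear it via x & ~(1 << 9) = x & ~512
→ 100100011001 = 2329

2329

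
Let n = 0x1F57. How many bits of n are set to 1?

10

0x1F57 = 1111101010111
Count the 1s: 1 + 1 + 1 + 1 + 1 + 1 + 1 + 1 + 1 + 1 = 10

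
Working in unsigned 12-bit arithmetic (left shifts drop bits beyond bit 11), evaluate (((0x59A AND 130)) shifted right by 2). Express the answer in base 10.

0x59A = 010110011010
130 = 000010000010
→ AND → 000010000010 = 130
→ shifted right by 2 → 000000100000 = 32

32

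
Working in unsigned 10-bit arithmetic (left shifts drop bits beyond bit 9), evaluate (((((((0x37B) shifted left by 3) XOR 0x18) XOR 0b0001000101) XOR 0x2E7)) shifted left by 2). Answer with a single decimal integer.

0x37B = 1101111011
→ shifted left by 3 (mod 2^10) → 1111011000 = 984
0x18 = 0000011000
→ XOR → 1111000000 = 960
0b0001000101 = 0001000101
→ XOR → 1110000101 = 901
0x2E7 = 1011100111
→ XOR → 0101100010 = 354
→ shifted left by 2 (mod 2^10) → 0110001000 = 392

392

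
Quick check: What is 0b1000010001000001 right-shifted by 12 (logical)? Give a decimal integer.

x = 1000010001000001
shift right by 12 → 0000000000001000 = 8
(equivalently, floor(33857 / 4096))

8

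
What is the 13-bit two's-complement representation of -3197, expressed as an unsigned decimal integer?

4995

3197 in 13 bits: 0110001111101
Invert: 1001110000010
Add 1:  1001110000011 = 4995
(Check: 2^13 - 3197 = 8192 - 3197 = 4995.)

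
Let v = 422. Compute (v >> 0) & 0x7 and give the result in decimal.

v = 000110100110
Shift right by 0: 000110100110
Mask low 3 bits: 110 = 6

6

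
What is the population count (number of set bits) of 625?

5

625 = 1001110001
Count the 1s: 1 + 1 + 1 + 1 + 1 = 5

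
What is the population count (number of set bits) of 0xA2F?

7

0xA2F = 101000101111
Count the 1s: 1 + 1 + 1 + 1 + 1 + 1 + 1 = 7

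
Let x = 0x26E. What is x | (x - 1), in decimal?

x = 1001101110 = 622
x - 1 = 1001101101
OR    = 1001101111 = 623
(x | (x - 1) sets all bits below the lowest set bit.)

623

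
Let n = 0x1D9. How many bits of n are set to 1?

6

0x1D9 = 111011001
Count the 1s: 1 + 1 + 1 + 1 + 1 + 1 = 6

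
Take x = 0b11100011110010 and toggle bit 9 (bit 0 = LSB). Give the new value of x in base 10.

15090

x = 11100011110010
bit 9 is currently 0; toggle it via x ^ (1 << 9) = x ^ 512
→ 11101011110010 = 15090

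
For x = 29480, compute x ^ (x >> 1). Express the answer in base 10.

x = 111001100101000 = 29480
x>>1 = 011100110010100
XOR  = 100101010111100 = 19132
(x ^ (x >> 1) gives the standard binary-reflected Gray code of x.)

19132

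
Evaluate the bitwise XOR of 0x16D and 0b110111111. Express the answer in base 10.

0x16D = 101101101
b = 110111111
XOR → 011010010 = 210

210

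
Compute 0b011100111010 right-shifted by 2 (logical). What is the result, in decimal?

x = 11100111010
shift right by 2 → 00111001110 = 462
(equivalently, floor(1850 / 4))

462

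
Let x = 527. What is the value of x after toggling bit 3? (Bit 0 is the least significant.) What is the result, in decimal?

x = 1000001111
bit 3 is currently 1; toggle it via x ^ (1 << 3) = x ^ 8
→ 1000000111 = 519

519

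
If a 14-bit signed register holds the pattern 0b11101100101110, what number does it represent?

-1234

pattern = 11101100101110 (MSB is 1 ⇒ negative)
Invert: 00010011010001, add 1 → 00010011010010 = 1234, so the value is -1234.
(Equivalently: 15150 - 2^14 = 15150 - 16384 = -1234.)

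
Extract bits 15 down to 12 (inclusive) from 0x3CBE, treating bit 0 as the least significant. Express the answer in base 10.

3

v = 0011110010111110
Shift right by 12: 0011
Mask low 4 bits: 0011 = 3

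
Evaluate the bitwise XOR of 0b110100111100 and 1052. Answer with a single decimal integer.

a = 110100111100
1052 = 010000011100
XOR → 100100100000 = 2336

2336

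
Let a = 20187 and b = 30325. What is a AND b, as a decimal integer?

18001

20187 = 100111011011011
30325 = 111011001110101
AND → 100011001010001 = 18001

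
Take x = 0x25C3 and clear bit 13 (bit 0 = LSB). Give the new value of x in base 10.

x = 010010111000011
bit 13 is currently 1; clear it via x & ~(1 << 13) = x & ~8192
→ 000010111000011 = 1475

1475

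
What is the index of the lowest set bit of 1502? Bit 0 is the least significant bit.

1

1502 = 10111011110
Trailing zeros: 1, so the lowest set bit is bit 1 (value 2).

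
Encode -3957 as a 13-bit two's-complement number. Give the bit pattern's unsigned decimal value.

3957 in 13 bits: 0111101110101
Invert: 1000010001010
Add 1:  1000010001011 = 4235
(Check: 2^13 - 3957 = 8192 - 3957 = 4235.)

4235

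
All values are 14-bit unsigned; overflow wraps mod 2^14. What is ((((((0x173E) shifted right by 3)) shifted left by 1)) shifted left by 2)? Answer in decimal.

0x173E = 01011100111110
→ shifted right by 3 → 00001011100111 = 743
→ shifted left by 1 (mod 2^14) → 00010111001110 = 1486
→ shifted left by 2 (mod 2^14) → 01011100111000 = 5944

5944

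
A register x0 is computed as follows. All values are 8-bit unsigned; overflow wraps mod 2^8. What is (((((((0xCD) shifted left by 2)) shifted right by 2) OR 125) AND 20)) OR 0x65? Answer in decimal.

0xCD = 11001101
→ shifted left by 2 (mod 2^8) → 00110100 = 52
→ shifted right by 2 → 00001101 = 13
125 = 01111101
→ OR → 01111101 = 125
20 = 00010100
→ AND → 00010100 = 20
0x65 = 01100101
→ OR → 01110101 = 117

117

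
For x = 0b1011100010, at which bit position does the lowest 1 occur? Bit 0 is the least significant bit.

0b1011100010 = 1011100010
Trailing zeros: 1, so the lowest set bit is bit 1 (value 2).

1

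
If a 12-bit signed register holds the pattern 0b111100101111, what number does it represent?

pattern = 111100101111 (MSB is 1 ⇒ negative)
Invert: 000011010000, add 1 → 000011010001 = 209, so the value is -209.
(Equivalently: 3887 - 2^12 = 3887 - 4096 = -209.)

-209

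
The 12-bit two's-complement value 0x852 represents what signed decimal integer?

pattern = 100001010010 (MSB is 1 ⇒ negative)
Invert: 011110101101, add 1 → 011110101110 = 1966, so the value is -1966.
(Equivalently: 2130 - 2^12 = 2130 - 4096 = -1966.)

-1966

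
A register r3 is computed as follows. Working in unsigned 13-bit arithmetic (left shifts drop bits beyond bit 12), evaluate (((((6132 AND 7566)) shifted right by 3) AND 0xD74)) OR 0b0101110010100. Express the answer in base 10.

6132 = 1011111110100
7566 = 1110110001110
→ AND → 1010110000100 = 5508
→ shifted right by 3 → 0001010110000 = 688
0xD74 = 0110101110100
→ AND → 0000000110000 = 48
0b0101110010100 = 0101110010100
→ OR → 0101110110100 = 2996

2996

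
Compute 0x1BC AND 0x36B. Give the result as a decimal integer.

296

0x1BC = 0110111100
0x36B = 1101101011
AND → 0100101000 = 296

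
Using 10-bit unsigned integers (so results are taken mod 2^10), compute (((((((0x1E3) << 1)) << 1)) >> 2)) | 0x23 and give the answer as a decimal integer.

0x1E3 = 0111100011
→ << 1 (mod 2^10) → 1111000110 = 966
→ << 1 (mod 2^10) → 1110001100 = 908
→ >> 2 → 0011100011 = 227
0x23 = 0000100011
→ | → 0011100011 = 227

227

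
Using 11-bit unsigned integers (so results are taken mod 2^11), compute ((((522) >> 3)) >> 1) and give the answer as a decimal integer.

522 = 01000001010
→ >> 3 → 00001000001 = 65
→ >> 1 → 00000100000 = 32

32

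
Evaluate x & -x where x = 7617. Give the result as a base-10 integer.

1

x = 1110111000001 = 7617
-x (two's complement) = …0001000111111
AND   = 0000000000001 = 1
(x & -x isolates the lowest set bit of x.)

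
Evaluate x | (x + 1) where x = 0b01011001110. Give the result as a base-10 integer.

719

x = 1011001110 = 718
x + 1 = 1011001111
OR    = 1011001111 = 719
(x | (x + 1) sets the lowest cleared bit.)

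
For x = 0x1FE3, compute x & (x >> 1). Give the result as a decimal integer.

4065

x = 1111111100011 = 8163
x>>1 = 0111111110001
AND  = 0111111100001 = 4065
(x & (x >> 1) has a 1 wherever x has two consecutive 1 bits.)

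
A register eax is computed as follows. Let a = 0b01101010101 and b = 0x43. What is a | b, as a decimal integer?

a = 1101010101
0x43 = 0001000011
 OR → 1101010111 = 855

855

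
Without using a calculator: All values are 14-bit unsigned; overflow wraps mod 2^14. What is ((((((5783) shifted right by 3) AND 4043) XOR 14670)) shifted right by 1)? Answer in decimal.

7622

5783 = 01011010010111
→ shifted right by 3 → 00001011010010 = 722
4043 = 00111111001011
→ AND → 00001011000010 = 706
14670 = 11100101001110
→ XOR → 11101110001100 = 15244
→ shifted right by 1 → 01110111000110 = 7622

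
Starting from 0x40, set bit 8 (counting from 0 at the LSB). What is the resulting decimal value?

320

x = 001000000
bit 8 is currently 0; set it via x | (1 << 8) = x | 256
→ 101000000 = 320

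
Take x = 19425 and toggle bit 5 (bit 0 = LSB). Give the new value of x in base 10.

x = 100101111100001
bit 5 is currently 1; toggle it via x ^ (1 << 5) = x ^ 32
→ 100101111000001 = 19393

19393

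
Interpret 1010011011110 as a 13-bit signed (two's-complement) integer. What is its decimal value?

-2850

pattern = 1010011011110 (MSB is 1 ⇒ negative)
Invert: 0101100100001, add 1 → 0101100100010 = 2850, so the value is -2850.
(Equivalently: 5342 - 2^13 = 5342 - 8192 = -2850.)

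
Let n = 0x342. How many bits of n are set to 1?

4

0x342 = 1101000010
Count the 1s: 1 + 1 + 1 + 1 = 4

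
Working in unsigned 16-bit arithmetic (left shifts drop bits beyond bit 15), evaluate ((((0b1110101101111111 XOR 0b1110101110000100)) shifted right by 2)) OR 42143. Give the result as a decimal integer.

42175

0b1110101101111111 = 1110101101111111
0b1110101110000100 = 1110101110000100
→ XOR → 0000000011111011 = 251
→ shifted right by 2 → 0000000000111110 = 62
42143 = 1010010010011111
→ OR → 1010010010111111 = 42175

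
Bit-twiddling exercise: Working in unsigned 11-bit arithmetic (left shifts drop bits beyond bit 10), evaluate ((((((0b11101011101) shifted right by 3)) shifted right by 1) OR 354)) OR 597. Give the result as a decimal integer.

887

0b11101011101 = 11101011101
→ shifted right by 3 → 00011101011 = 235
→ shifted right by 1 → 00001110101 = 117
354 = 00101100010
→ OR → 00101110111 = 375
597 = 01001010101
→ OR → 01101110111 = 887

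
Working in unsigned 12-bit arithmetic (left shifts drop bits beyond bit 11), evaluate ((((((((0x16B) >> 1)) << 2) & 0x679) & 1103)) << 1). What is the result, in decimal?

0x16B = 000101101011
→ >> 1 → 000010110101 = 181
→ << 2 (mod 2^12) → 001011010100 = 724
0x679 = 011001111001
→ & → 001001010000 = 592
1103 = 010001001111
→ & → 000001000000 = 64
→ << 1 (mod 2^12) → 000010000000 = 128

128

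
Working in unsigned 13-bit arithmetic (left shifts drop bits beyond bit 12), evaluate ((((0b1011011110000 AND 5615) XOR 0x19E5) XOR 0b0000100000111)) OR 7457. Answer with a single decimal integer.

0b1011011110000 = 1011011110000
5615 = 1010111101111
→ AND → 1010011100000 = 5344
0x19E5 = 1100111100101
→ XOR → 0110100000101 = 3333
0b0000100000111 = 0000100000111
→ XOR → 0110000000010 = 3074
7457 = 1110100100001
→ OR → 1110100100011 = 7459

7459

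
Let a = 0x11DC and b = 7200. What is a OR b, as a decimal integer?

7676

0x11DC = 1000111011100
7200 = 1110000100000
 OR → 1110111111100 = 7676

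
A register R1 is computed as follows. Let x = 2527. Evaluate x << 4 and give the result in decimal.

40432

2527 = 0000100111011111
shift left by 4 → 1001110111110000 = 40432
(equivalently, 2527 × 2^4 = 2527 × 16)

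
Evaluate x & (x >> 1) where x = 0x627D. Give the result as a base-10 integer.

x = 110001001111101 = 25213
x>>1 = 011000100111110
AND  = 010000000111100 = 8252
(x & (x >> 1) has a 1 wherever x has two consecutive 1 bits.)

8252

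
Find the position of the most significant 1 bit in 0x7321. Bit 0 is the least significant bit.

0x7321 = 111001100100001
The topmost 1 is at position 14 (since 2^14 = 16384 ≤ 29473 < 32768).

14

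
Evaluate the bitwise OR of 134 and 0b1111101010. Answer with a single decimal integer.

134 = 0010000110
b = 1111101010
 OR → 1111101110 = 1006

1006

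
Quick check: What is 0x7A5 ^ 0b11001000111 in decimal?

0x7A5 = 11110100101
b = 11001000111
XOR → 00111100010 = 482

482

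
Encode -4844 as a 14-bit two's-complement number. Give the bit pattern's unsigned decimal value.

4844 in 14 bits: 01001011101100
Invert: 10110100010011
Add 1:  10110100010100 = 11540
(Check: 2^14 - 4844 = 16384 - 4844 = 11540.)

11540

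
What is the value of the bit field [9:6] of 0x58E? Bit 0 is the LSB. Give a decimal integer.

6

v = 010110001110
Shift right by 6: 010110
Mask low 4 bits: 0110 = 6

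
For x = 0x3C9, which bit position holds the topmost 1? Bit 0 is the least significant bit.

0x3C9 = 1111001001
The topmost 1 is at position 9 (since 2^9 = 512 ≤ 969 < 1024).

9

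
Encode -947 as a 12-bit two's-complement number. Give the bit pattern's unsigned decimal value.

947 in 12 bits: 001110110011
Invert: 110001001100
Add 1:  110001001101 = 3149
(Check: 2^12 - 947 = 4096 - 947 = 3149.)

3149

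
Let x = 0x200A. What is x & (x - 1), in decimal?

x = 10000000001010 = 8202
x - 1 = 10000000001001
AND   = 10000000001000 = 8200
(x & (x - 1) clears the lowest set bit of x.)

8200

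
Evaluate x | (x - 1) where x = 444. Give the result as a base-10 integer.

447

x = 110111100 = 444
x - 1 = 110111011
OR    = 110111111 = 447
(x | (x - 1) sets all bits below the lowest set bit.)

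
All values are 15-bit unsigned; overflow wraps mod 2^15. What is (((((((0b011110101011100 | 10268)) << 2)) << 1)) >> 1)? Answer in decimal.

0b011110101011100 = 011110101011100
10268 = 010100000011100
→ | → 011110101011100 = 15708
→ << 2 (mod 2^15) → 111010101110000 = 30064
→ << 1 (mod 2^15) → 110101011100000 = 27360
→ >> 1 → 011010101110000 = 13680

13680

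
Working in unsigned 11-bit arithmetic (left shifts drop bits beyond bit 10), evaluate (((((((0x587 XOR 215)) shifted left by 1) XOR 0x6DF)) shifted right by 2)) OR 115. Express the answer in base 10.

0x587 = 10110000111
215 = 00011010111
→ XOR → 10101010000 = 1360
→ shifted left by 1 (mod 2^11) → 01010100000 = 672
0x6DF = 11011011111
→ XOR → 10001111111 = 1151
→ shifted right by 2 → 00100011111 = 287
115 = 00001110011
→ OR → 00101111111 = 383

383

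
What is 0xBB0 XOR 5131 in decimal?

8123

0xBB0 = 0101110110000
5131 = 1010000001011
XOR → 1111110111011 = 8123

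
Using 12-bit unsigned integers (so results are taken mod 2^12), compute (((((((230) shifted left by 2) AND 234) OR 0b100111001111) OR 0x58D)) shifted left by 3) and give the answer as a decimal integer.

3704

230 = 000011100110
→ shifted left by 2 (mod 2^12) → 001110011000 = 920
234 = 000011101010
→ AND → 000010001000 = 136
0b100111001111 = 100111001111
→ OR → 100111001111 = 2511
0x58D = 010110001101
→ OR → 110111001111 = 3535
→ shifted left by 3 (mod 2^12) → 111001111000 = 3704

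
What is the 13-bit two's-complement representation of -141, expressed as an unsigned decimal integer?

8051

141 in 13 bits: 0000010001101
Invert: 1111101110010
Add 1:  1111101110011 = 8051
(Check: 2^13 - 141 = 8192 - 141 = 8051.)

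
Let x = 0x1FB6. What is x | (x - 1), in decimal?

8119

x = 1111110110110 = 8118
x - 1 = 1111110110101
OR    = 1111110110111 = 8119
(x | (x - 1) sets all bits below the lowest set bit.)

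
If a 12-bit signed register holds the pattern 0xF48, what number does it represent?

pattern = 111101001000 (MSB is 1 ⇒ negative)
Invert: 000010110111, add 1 → 000010111000 = 184, so the value is -184.
(Equivalently: 3912 - 2^12 = 3912 - 4096 = -184.)

-184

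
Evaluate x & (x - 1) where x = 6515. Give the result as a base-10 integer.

x = 1100101110011 = 6515
x - 1 = 1100101110010
AND   = 1100101110010 = 6514
(x & (x - 1) clears the lowest set bit of x.)

6514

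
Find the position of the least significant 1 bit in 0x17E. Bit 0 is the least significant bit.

1

0x17E = 101111110
Trailing zeros: 1, so the lowest set bit is bit 1 (value 2).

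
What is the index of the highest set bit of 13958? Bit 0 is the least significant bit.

13958 = 11011010000110
The topmost 1 is at position 13 (since 2^13 = 8192 ≤ 13958 < 16384).

13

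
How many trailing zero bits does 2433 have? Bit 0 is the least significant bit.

2433 = 100110000001
Trailing zeros: 0, so the lowest set bit is bit 0 (value 1).

0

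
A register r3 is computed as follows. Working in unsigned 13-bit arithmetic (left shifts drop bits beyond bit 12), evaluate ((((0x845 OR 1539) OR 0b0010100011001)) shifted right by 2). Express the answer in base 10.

983

0x845 = 0100001000101
1539 = 0011000000011
→ OR → 0111001000111 = 3655
0b0010100011001 = 0010100011001
→ OR → 0111101011111 = 3935
→ shifted right by 2 → 0001111010111 = 983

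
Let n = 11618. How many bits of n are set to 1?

11618 = 10110101100010
Count the 1s: 1 + 1 + 1 + 1 + 1 + 1 + 1 = 7

7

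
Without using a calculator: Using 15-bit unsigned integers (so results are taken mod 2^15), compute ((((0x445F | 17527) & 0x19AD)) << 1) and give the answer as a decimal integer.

90

0x445F = 100010001011111
17527 = 100010001110111
→ | → 100010001111111 = 17535
0x19AD = 001100110101101
→ & → 000000000101101 = 45
→ << 1 (mod 2^15) → 000000001011010 = 90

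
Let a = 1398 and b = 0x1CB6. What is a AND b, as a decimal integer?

1398 = 0010101110110
0x1CB6 = 1110010110110
AND → 0010000110110 = 1078

1078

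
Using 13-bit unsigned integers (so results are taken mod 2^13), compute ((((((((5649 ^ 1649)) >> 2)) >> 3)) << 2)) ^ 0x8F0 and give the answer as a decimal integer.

5649 = 1011000010001
1649 = 0011001110001
→ ^ → 1000001100000 = 4192
→ >> 2 → 0010000011000 = 1048
→ >> 3 → 0000010000011 = 131
→ << 2 (mod 2^13) → 0001000001100 = 524
0x8F0 = 0100011110000
→ ^ → 0101011111100 = 2812

2812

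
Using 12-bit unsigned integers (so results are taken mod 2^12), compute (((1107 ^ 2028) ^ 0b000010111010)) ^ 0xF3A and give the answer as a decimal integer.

1107 = 010001010011
2028 = 011111101100
→ ^ → 001110111111 = 959
0b000010111010 = 000010111010
→ ^ → 001100000101 = 773
0xF3A = 111100111010
→ ^ → 110000111111 = 3135

3135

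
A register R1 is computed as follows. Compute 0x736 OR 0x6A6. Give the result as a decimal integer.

1974

0x736 = 11100110110
0x6A6 = 11010100110
 OR → 11110110110 = 1974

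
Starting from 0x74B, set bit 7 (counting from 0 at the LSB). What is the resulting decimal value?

1995

x = 11101001011
bit 7 is currently 0; set it via x | (1 << 7) = x | 128
→ 11111001011 = 1995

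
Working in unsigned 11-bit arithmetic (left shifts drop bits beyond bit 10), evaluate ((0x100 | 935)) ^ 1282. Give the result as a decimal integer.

0x100 = 00100000000
935 = 01110100111
→ | → 01110100111 = 935
1282 = 10100000010
→ ^ → 11010100101 = 1701

1701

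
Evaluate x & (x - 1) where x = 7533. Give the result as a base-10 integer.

x = 1110101101101 = 7533
x - 1 = 1110101101100
AND   = 1110101101100 = 7532
(x & (x - 1) clears the lowest set bit of x.)

7532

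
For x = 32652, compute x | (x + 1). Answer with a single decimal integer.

x = 111111110001100 = 32652
x + 1 = 111111110001101
OR    = 111111110001101 = 32653
(x | (x + 1) sets the lowest cleared bit.)

32653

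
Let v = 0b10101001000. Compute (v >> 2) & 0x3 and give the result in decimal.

v = 10101001000
Shift right by 2: 101010010
Mask low 2 bits: 10 = 2

2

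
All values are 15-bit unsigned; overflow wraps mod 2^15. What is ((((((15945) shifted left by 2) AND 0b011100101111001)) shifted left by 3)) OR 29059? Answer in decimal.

31107

15945 = 011111001001001
→ shifted left by 2 (mod 2^15) → 111100100100100 = 31012
0b011100101111001 = 011100101111001
→ AND → 011100100100000 = 14624
→ shifted left by 3 (mod 2^15) → 100100100000000 = 18688
29059 = 111000110000011
→ OR → 111100110000011 = 31107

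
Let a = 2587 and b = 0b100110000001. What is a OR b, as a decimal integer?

2587 = 101000011011
b = 100110000001
 OR → 101110011011 = 2971

2971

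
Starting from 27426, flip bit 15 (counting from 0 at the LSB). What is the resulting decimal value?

x = 0110101100100010
bit 15 is currently 0; toggle it via x ^ (1 << 15) = x ^ 32768
→ 1110101100100010 = 60194

60194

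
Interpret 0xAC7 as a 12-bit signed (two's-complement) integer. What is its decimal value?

-1337

pattern = 101011000111 (MSB is 1 ⇒ negative)
Invert: 010100111000, add 1 → 010100111001 = 1337, so the value is -1337.
(Equivalently: 2759 - 2^12 = 2759 - 4096 = -1337.)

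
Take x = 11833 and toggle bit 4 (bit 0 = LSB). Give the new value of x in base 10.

11817

x = 10111000111001
bit 4 is currently 1; toggle it via x ^ (1 << 4) = x ^ 16
→ 10111000101001 = 11817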